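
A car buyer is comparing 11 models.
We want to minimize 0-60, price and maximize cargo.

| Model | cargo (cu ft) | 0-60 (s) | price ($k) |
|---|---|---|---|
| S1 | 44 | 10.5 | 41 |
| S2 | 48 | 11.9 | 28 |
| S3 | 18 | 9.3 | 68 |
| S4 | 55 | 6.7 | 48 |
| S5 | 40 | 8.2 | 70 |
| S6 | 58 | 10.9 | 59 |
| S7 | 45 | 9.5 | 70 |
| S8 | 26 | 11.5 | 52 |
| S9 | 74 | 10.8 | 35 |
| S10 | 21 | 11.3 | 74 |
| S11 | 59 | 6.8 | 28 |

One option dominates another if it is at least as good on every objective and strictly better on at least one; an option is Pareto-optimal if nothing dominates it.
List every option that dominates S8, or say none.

S1, S4, S9, S11

S1: cargo 44≥26, 0-60 10.5≤11.5, price 41≤52 — dominates S8.
S4: cargo 55≥26, 0-60 6.7≤11.5, price 48≤52 — dominates S8.
S9: cargo 74≥26, 0-60 10.8≤11.5, price 35≤52 — dominates S8.
S11: cargo 59≥26, 0-60 6.8≤11.5, price 28≤52 — dominates S8.
Others (S2, S3, S5, S6, S7, S10) are each worse than S8 on at least one objective.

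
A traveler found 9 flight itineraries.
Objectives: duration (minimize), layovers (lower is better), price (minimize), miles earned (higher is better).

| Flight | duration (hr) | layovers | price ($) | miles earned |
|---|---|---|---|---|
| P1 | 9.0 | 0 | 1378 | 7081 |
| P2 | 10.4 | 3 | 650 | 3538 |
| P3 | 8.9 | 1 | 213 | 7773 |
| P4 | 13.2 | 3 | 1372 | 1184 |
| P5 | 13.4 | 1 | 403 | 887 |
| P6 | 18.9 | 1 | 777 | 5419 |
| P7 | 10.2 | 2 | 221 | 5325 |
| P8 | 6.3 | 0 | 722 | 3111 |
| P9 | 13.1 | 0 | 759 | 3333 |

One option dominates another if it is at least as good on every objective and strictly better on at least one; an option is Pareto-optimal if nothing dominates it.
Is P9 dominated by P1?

P1 vs P9: P1 is worse on price (1378 vs 759), so it does not dominate P9.

No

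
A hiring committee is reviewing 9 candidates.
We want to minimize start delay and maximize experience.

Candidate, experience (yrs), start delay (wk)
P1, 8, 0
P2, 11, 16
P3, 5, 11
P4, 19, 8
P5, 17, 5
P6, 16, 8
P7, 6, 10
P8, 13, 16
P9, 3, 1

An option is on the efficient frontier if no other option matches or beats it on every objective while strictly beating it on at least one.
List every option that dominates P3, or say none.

P1: experience 8≥5, start delay 0≤11 — dominates P3.
P4: experience 19≥5, start delay 8≤11 — dominates P3.
P5: experience 17≥5, start delay 5≤11 — dominates P3.
P6: experience 16≥5, start delay 8≤11 — dominates P3.
P7: experience 6≥5, start delay 10≤11 — dominates P3.
Others (P2, P8, P9) are each worse than P3 on at least one objective.

P1, P4, P5, P6, P7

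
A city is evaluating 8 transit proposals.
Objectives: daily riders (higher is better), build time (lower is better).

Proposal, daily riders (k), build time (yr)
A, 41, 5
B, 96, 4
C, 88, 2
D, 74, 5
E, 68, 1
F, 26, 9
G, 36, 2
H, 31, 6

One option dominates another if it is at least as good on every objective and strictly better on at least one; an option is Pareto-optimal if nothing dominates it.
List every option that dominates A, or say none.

B, C, D, E

B: daily riders 96≥41, build time 4≤5 — dominates A.
C: daily riders 88≥41, build time 2≤5 — dominates A.
D: daily riders 74≥41, build time 5≤5 — dominates A.
E: daily riders 68≥41, build time 1≤5 — dominates A.
Others (F, G, H) are each worse than A on at least one objective.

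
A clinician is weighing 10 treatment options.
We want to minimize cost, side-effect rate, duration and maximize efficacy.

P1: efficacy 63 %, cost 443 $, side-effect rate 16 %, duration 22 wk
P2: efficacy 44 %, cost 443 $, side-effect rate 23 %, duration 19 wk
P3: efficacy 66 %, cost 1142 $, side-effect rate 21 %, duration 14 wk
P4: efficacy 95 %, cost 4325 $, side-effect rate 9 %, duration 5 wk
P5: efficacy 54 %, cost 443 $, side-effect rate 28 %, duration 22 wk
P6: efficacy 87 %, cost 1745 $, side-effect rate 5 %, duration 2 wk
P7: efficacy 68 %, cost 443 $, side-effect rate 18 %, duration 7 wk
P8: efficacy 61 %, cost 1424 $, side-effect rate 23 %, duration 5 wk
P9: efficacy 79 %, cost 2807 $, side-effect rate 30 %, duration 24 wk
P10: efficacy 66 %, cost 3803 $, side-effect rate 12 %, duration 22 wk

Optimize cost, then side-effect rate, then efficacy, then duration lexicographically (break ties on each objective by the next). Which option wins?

P1

First minimize cost: best is 443, kept {P1, P2, P5, P7}.
Then minimize side-effect rate: best is 16, kept {P1}.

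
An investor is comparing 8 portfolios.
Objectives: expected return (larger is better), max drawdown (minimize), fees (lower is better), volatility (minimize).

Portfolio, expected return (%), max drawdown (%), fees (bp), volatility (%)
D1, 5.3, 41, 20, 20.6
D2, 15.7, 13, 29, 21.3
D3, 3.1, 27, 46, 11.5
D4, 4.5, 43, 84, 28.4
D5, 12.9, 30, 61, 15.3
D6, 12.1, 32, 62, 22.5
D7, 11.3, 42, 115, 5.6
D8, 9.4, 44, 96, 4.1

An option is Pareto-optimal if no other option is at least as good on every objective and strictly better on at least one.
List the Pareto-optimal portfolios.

D1, D2, D3, D5, D7, D8

D1: not dominated (best fees).
D2: not dominated (best expected return).
D3: not dominated.
D4: dominated by D1 (expected return 5.3≥4.5, max drawdown 41≤43, fees 20≤84, volatility 20.6≤28.4).
D5: not dominated.
D6: dominated by D2 (expected return 15.7≥12.1, max drawdown 13≤32, fees 29≤62, volatility 21.3≤22.5).
D7: not dominated.
D8: not dominated (best volatility).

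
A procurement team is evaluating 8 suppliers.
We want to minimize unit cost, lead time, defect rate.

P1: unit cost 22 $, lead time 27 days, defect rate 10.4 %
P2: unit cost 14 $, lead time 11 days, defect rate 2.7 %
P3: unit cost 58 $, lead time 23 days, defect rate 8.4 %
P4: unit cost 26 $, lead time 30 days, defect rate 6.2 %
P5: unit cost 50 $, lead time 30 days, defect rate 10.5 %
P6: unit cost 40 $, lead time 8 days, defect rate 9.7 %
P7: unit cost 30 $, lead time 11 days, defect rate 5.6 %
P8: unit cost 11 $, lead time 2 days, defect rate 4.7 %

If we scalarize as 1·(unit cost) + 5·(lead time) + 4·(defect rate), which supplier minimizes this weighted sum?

P8

P1: 1·22 + 5·27 + 4·10.4 = 198.6
P2: 1·14 + 5·11 + 4·2.7 = 79.8
P3: 1·58 + 5·23 + 4·8.4 = 206.6
P4: 1·26 + 5·30 + 4·6.2 = 200.8
P5: 1·50 + 5·30 + 4·10.5 = 242.0
P6: 1·40 + 5·8 + 4·9.7 = 118.8
P7: 1·30 + 5·11 + 4·5.6 = 107.4
P8: 1·11 + 5·2 + 4·4.7 = 39.8
Lowest: P8 at 39.8.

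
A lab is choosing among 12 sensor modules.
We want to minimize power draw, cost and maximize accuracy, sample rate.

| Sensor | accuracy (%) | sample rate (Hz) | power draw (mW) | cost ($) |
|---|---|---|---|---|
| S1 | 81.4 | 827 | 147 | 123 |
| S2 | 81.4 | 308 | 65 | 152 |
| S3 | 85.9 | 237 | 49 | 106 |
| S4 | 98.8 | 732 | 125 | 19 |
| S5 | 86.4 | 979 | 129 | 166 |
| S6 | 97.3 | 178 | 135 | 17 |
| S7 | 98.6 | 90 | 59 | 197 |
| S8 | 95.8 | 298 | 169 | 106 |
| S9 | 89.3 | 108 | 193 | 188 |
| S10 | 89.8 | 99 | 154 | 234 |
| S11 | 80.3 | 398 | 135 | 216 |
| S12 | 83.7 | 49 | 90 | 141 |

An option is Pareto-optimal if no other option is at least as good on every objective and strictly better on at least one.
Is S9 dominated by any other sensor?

S4 vs S9: accuracy 98.8≥89.3, sample rate 732≥108, power draw 125≤193, cost 19≤188 — S4 is at least as good on every objective and strictly better on at least one, so S4 dominates S9.

Yes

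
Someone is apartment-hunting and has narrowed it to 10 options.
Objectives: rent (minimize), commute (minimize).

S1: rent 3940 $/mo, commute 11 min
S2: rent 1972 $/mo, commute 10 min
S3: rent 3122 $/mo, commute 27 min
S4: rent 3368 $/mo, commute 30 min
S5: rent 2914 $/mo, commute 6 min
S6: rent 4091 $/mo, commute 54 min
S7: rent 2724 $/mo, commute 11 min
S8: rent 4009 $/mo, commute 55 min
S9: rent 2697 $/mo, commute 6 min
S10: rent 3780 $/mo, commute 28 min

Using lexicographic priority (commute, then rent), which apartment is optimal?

First minimize commute: best is 6, kept {S5, S9}.
Then minimize rent: best is 2697, kept {S9}.

S9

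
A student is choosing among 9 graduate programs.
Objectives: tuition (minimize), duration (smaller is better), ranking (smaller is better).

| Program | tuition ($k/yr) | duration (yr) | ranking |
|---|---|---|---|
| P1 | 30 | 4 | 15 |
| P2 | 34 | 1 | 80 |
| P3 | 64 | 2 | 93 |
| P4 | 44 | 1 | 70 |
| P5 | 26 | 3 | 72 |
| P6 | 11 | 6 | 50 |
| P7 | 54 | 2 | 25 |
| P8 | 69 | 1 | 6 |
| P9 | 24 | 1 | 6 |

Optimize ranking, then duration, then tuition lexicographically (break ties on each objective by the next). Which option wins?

First minimize ranking: best is 6, kept {P8, P9}.
Then minimize duration: best is 1, kept {P8, P9}.
Then minimize tuition: best is 24, kept {P9}.

P9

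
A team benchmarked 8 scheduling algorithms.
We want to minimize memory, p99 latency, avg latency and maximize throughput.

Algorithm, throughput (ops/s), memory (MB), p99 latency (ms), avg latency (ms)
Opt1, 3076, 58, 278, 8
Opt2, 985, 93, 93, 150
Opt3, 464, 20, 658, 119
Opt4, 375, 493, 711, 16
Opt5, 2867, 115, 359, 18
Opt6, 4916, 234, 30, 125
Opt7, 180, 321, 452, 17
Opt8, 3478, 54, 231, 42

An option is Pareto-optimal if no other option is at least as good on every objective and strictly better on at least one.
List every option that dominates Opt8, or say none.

none

Opt1: worse on throughput (3076 vs 3478).
Opt2: worse on throughput (985 vs 3478).
Opt3: worse on throughput (464 vs 3478).
Opt4: worse on throughput (375 vs 3478).
Opt5: worse on throughput (2867 vs 3478).
Opt6: worse on memory (234 vs 54).
Opt7: worse on throughput (180 vs 3478).
No option dominates Opt8.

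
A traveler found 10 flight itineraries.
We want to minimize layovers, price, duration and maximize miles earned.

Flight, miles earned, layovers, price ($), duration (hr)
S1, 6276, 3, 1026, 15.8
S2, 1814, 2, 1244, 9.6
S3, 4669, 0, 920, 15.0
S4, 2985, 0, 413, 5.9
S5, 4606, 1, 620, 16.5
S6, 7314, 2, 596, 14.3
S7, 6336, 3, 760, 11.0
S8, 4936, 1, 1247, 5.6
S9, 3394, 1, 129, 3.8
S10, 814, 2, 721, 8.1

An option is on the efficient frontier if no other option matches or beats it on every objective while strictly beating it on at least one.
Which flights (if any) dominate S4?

S1: worse on layovers (3 vs 0).
S2: worse on miles earned (1814 vs 2985).
S3: worse on price (920 vs 413).
S5: worse on layovers (1 vs 0).
S6: worse on layovers (2 vs 0).
S7: worse on layovers (3 vs 0).
S8: worse on layovers (1 vs 0).
S9: worse on layovers (1 vs 0).
S10: worse on miles earned (814 vs 2985).
No option dominates S4.

none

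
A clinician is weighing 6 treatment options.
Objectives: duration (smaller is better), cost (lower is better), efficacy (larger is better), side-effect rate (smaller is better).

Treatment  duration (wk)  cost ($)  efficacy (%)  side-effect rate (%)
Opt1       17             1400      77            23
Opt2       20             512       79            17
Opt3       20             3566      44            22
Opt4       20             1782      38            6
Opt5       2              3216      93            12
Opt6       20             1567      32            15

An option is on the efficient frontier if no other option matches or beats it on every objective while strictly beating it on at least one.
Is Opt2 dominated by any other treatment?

Opt1: worse on cost (1400 vs 512).
Opt3: worse on cost (3566 vs 512).
Opt4: worse on cost (1782 vs 512).
Opt5: worse on cost (3216 vs 512).
Opt6: worse on cost (1567 vs 512).
No option is at least as good as Opt2 on every objective and strictly better on one.

No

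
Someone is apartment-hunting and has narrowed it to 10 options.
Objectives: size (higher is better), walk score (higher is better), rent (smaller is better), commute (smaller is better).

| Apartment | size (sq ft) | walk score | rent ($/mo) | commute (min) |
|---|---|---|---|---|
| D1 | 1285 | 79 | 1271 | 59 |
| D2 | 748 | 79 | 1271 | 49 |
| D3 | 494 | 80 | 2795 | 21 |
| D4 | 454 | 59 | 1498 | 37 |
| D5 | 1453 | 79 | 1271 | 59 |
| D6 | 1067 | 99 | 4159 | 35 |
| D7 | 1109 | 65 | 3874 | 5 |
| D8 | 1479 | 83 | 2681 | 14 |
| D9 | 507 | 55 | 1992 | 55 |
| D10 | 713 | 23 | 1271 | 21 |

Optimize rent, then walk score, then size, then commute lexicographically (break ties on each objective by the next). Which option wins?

First minimize rent: best is 1271, kept {D1, D2, D5, D10}.
Then maximize walk score: best is 79, kept {D1, D2, D5}.
Then maximize size: best is 1453, kept {D5}.

D5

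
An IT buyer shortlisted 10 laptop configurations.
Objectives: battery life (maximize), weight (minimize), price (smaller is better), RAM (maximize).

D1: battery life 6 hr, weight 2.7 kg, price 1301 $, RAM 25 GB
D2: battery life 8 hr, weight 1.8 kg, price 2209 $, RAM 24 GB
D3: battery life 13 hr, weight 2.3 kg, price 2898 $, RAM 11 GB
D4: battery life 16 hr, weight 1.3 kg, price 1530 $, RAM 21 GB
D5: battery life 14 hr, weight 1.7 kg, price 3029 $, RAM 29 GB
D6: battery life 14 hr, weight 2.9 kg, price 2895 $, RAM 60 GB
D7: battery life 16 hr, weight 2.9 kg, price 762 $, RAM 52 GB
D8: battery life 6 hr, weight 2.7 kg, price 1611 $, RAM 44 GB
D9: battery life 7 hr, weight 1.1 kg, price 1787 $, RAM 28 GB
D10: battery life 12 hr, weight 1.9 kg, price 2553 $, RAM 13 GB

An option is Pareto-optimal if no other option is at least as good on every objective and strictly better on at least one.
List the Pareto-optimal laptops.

D1: not dominated.
D2: not dominated.
D3: dominated by D4 (battery life 16≥13, weight 1.3≤2.3, price 1530≤2898, RAM 21≥11).
D4: not dominated.
D5: not dominated.
D6: not dominated (best RAM).
D7: not dominated (best price).
D8: not dominated.
D9: not dominated (best weight).
D10: dominated by D4 (battery life 16≥12, weight 1.3≤1.9, price 1530≤2553, RAM 21≥13).

D1, D2, D4, D5, D6, D7, D8, D9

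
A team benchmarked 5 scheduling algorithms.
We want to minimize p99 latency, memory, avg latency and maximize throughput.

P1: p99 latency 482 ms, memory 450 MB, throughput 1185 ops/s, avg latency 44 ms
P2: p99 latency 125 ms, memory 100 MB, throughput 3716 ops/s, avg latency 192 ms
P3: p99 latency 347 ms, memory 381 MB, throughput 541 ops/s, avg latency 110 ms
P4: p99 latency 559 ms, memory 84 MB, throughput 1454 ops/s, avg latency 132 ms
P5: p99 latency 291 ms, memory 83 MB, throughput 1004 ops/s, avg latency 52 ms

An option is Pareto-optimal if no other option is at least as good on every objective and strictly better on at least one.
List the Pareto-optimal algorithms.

P1: not dominated (best avg latency).
P2: not dominated (best p99 latency).
P3: dominated by P5 (p99 latency 291≤347, memory 83≤381, throughput 1004≥541, avg latency 52≤110).
P4: not dominated.
P5: not dominated (best memory).

P1, P2, P4, P5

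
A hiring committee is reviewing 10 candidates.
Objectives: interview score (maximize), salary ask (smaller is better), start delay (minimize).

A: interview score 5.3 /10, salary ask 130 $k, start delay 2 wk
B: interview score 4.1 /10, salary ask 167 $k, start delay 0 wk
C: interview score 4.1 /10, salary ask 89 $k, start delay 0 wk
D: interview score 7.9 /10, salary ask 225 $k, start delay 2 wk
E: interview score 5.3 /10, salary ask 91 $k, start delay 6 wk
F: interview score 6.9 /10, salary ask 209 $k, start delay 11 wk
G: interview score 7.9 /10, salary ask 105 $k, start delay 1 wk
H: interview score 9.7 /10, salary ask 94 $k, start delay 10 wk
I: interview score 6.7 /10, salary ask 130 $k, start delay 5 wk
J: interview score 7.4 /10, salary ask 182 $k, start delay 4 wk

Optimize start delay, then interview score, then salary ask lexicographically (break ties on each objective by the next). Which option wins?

C

First minimize start delay: best is 0, kept {B, C}.
Then maximize interview score: best is 4.1, kept {B, C}.
Then minimize salary ask: best is 89, kept {C}.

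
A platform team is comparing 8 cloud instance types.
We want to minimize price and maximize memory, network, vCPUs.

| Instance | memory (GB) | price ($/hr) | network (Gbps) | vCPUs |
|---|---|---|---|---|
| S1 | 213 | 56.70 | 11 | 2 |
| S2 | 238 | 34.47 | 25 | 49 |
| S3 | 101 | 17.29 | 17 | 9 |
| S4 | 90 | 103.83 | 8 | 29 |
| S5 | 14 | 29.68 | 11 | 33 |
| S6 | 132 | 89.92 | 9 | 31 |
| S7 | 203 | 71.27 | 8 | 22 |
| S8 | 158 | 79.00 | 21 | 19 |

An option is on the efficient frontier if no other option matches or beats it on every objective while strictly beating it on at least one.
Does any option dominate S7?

Yes

S2 vs S7: memory 238≥203, price 34.47≤71.27, network 25≥8, vCPUs 49≥22 — S2 is at least as good on every objective and strictly better on at least one, so S2 dominates S7.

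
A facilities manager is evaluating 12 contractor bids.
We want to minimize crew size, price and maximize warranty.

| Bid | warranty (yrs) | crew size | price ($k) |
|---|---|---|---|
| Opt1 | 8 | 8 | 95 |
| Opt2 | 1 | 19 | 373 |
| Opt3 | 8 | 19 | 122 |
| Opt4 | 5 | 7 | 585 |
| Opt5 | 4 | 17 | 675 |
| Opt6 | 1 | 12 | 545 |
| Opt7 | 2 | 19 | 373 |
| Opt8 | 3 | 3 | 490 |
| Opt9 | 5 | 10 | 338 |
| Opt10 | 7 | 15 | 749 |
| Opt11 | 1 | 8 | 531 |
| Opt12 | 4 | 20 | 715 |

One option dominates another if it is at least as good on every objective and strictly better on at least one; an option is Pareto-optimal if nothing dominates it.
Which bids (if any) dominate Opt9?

Opt1

Opt1: warranty 8≥5, crew size 8≤10, price 95≤338 — dominates Opt9.
Others (Opt2, Opt3, Opt4, Opt5, Opt6, Opt7, Opt8, Opt10, Opt11, Opt12) are each worse than Opt9 on at least one objective.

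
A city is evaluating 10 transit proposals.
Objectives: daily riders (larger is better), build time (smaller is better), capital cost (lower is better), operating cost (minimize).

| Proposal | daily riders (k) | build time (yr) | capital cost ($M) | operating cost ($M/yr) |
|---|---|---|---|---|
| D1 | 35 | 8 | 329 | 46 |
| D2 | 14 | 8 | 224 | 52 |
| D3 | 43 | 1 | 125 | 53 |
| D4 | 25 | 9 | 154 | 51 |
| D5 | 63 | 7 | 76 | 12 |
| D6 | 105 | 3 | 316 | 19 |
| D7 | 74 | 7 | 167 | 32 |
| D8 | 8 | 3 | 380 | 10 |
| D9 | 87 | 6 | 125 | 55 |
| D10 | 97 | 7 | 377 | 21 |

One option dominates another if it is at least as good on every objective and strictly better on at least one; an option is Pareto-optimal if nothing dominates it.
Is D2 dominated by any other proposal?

D5 vs D2: daily riders 63≥14, build time 7≤8, capital cost 76≤224, operating cost 12≤52 — D5 is at least as good on every objective and strictly better on at least one, so D5 dominates D2.

Yes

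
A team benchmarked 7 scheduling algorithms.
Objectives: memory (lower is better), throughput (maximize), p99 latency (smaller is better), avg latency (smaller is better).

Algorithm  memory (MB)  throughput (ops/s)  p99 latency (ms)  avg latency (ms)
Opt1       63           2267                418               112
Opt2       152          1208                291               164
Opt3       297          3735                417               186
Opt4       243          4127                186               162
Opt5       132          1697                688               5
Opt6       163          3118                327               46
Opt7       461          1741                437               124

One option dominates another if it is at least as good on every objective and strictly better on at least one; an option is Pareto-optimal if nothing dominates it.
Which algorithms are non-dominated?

Opt1: not dominated (best memory).
Opt2: not dominated.
Opt3: dominated by Opt4 (memory 243≤297, throughput 4127≥3735, p99 latency 186≤417, avg latency 162≤186).
Opt4: not dominated (best throughput).
Opt5: not dominated (best avg latency).
Opt6: not dominated.
Opt7: dominated by Opt1 (memory 63≤461, throughput 2267≥1741, p99 latency 418≤437, avg latency 112≤124).

Opt1, Opt2, Opt4, Opt5, Opt6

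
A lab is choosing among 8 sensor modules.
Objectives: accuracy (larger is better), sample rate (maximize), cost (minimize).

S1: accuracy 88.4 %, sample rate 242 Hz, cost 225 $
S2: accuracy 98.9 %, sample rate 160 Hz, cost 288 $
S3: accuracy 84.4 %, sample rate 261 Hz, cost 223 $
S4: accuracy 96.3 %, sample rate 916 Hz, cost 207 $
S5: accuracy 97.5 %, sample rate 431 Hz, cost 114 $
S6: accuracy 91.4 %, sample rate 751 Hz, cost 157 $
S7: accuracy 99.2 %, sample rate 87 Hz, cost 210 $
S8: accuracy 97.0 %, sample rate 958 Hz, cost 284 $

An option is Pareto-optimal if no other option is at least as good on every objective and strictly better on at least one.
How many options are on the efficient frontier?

6

S1: dominated by S4 (accuracy 96.3≥88.4, sample rate 916≥242, cost 207≤225).
S2: not dominated.
S3: dominated by S4 (accuracy 96.3≥84.4, sample rate 916≥261, cost 207≤223).
S4: not dominated.
S5: not dominated (best cost).
S6: not dominated.
S7: not dominated (best accuracy).
S8: not dominated (best sample rate).
Pareto-optimal: S2, S4, S5, S6, S7, S8 → 6.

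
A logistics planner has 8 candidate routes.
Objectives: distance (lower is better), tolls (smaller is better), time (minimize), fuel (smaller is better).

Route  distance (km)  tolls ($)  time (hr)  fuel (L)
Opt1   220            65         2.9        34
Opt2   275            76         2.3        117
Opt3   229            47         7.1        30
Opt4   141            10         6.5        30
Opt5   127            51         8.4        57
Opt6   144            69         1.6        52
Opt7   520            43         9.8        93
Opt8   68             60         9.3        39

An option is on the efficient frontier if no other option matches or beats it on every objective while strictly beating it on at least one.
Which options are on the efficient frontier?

Opt1, Opt4, Opt5, Opt6, Opt8

Opt1: not dominated.
Opt2: dominated by Opt6 (distance 144≤275, tolls 69≤76, time 1.6≤2.3, fuel 52≤117).
Opt3: dominated by Opt4 (distance 141≤229, tolls 10≤47, time 6.5≤7.1, fuel 30≤30).
Opt4: not dominated (best tolls).
Opt5: not dominated.
Opt6: not dominated (best time).
Opt7: dominated by Opt4 (distance 141≤520, tolls 10≤43, time 6.5≤9.8, fuel 30≤93).
Opt8: not dominated (best distance).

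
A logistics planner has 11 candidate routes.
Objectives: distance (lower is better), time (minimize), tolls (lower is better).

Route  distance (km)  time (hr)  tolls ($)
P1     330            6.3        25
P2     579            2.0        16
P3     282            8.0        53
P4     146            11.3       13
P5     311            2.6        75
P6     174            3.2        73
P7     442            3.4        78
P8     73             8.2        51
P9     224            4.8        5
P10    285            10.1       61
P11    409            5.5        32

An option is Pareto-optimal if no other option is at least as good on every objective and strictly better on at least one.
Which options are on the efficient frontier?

P1: dominated by P9 (distance 224≤330, time 4.8≤6.3, tolls 5≤25).
P2: not dominated (best time).
P3: dominated by P9 (distance 224≤282, time 4.8≤8.0, tolls 5≤53).
P4: not dominated.
P5: not dominated.
P6: not dominated.
P7: dominated by P5 (distance 311≤442, time 2.6≤3.4, tolls 75≤78).
P8: not dominated (best distance).
P9: not dominated (best tolls).
P10: dominated by P3 (distance 282≤285, time 8.0≤10.1, tolls 53≤61).
P11: dominated by P9 (distance 224≤409, time 4.8≤5.5, tolls 5≤32).

P2, P4, P5, P6, P8, P9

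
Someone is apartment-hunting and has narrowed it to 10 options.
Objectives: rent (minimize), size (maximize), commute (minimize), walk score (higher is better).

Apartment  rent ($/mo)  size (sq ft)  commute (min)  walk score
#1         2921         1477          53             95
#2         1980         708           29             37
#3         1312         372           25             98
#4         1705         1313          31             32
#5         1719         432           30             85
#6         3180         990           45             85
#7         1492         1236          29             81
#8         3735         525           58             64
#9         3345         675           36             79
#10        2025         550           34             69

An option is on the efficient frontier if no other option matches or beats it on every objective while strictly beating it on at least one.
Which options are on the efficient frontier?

#1: not dominated (best size).
#2: dominated by #7 (rent 1492≤1980, size 1236≥708, commute 29≤29, walk score 81≥37).
#3: not dominated (best rent).
#4: not dominated.
#5: not dominated.
#6: not dominated.
#7: not dominated.
#8: dominated by #1 (rent 2921≤3735, size 1477≥525, commute 53≤58, walk score 95≥64).
#9: dominated by #7 (rent 1492≤3345, size 1236≥675, commute 29≤36, walk score 81≥79).
#10: dominated by #7 (rent 1492≤2025, size 1236≥550, commute 29≤34, walk score 81≥69).

#1, #3, #4, #5, #6, #7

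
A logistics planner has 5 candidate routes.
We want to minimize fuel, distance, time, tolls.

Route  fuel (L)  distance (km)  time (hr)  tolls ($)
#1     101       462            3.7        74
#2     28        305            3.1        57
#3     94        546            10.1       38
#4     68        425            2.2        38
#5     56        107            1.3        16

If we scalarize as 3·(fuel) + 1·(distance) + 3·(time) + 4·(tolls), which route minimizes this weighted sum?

#5

#1: 3·101 + 1·462 + 3·3.7 + 4·74 = 1072.1
#2: 3·28 + 1·305 + 3·3.1 + 4·57 = 626.3
#3: 3·94 + 1·546 + 3·10.1 + 4·38 = 1010.3
#4: 3·68 + 1·425 + 3·2.2 + 4·38 = 787.6
#5: 3·56 + 1·107 + 3·1.3 + 4·16 = 342.9
Lowest: #5 at 342.9.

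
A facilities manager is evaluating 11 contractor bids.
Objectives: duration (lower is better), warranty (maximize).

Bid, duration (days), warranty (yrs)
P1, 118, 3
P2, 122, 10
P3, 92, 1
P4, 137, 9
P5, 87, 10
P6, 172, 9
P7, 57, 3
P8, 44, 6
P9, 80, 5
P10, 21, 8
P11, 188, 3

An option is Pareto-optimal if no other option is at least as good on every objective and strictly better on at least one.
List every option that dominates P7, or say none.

P8: duration 44≤57, warranty 6≥3 — dominates P7.
P10: duration 21≤57, warranty 8≥3 — dominates P7.
Others (P1, P2, P3, P4, P5, P6, P9, P11) are each worse than P7 on at least one objective.

P8, P10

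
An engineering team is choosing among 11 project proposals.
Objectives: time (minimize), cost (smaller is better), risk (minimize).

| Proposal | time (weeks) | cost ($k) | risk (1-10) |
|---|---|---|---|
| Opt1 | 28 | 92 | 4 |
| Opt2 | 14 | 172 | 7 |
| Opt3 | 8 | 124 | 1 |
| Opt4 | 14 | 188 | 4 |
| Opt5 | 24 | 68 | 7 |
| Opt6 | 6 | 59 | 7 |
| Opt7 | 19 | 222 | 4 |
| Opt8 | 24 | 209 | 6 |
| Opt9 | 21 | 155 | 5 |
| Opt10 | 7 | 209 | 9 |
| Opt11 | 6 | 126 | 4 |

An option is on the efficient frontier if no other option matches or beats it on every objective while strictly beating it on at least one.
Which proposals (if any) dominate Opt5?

Opt6

Opt6: time 6≤24, cost 59≤68, risk 7≤7 — dominates Opt5.
Others (Opt1, Opt2, Opt3, Opt4, Opt7, Opt8, Opt9, Opt10, Opt11) are each worse than Opt5 on at least one objective.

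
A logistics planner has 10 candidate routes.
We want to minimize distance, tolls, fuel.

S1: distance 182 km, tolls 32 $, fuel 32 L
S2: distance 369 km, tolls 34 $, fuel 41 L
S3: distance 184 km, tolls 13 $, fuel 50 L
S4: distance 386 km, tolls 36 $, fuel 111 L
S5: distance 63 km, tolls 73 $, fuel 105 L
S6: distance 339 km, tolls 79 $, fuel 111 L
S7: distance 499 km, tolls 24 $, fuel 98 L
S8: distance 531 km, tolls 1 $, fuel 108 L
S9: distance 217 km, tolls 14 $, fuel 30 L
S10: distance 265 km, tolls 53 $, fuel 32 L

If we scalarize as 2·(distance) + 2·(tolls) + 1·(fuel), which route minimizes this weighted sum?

S5

S1: 2·182 + 2·32 + 1·32 = 460
S2: 2·369 + 2·34 + 1·41 = 847
S3: 2·184 + 2·13 + 1·50 = 444
S4: 2·386 + 2·36 + 1·111 = 955
S5: 2·63 + 2·73 + 1·105 = 377
S6: 2·339 + 2·79 + 1·111 = 947
S7: 2·499 + 2·24 + 1·98 = 1144
S8: 2·531 + 2·1 + 1·108 = 1172
S9: 2·217 + 2·14 + 1·30 = 492
S10: 2·265 + 2·53 + 1·32 = 668
Lowest: S5 at 377.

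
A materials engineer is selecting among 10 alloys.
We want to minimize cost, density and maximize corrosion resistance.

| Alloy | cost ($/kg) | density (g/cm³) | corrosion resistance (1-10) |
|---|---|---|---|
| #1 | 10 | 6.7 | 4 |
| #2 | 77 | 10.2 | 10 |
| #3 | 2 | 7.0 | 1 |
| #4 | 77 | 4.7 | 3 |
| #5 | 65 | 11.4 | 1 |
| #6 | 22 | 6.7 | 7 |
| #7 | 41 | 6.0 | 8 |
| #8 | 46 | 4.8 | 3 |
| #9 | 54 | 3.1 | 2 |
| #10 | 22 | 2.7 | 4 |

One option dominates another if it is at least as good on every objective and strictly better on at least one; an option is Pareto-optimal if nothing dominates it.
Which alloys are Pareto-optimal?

#1: not dominated.
#2: not dominated (best corrosion resistance).
#3: not dominated (best cost).
#4: dominated by #10 (cost 22≤77, density 2.7≤4.7, corrosion resistance 4≥3).
#5: dominated by #1 (cost 10≤65, density 6.7≤11.4, corrosion resistance 4≥1).
#6: not dominated.
#7: not dominated.
#8: dominated by #10 (cost 22≤46, density 2.7≤4.8, corrosion resistance 4≥3).
#9: dominated by #10 (cost 22≤54, density 2.7≤3.1, corrosion resistance 4≥2).
#10: not dominated (best density).

#1, #2, #3, #6, #7, #10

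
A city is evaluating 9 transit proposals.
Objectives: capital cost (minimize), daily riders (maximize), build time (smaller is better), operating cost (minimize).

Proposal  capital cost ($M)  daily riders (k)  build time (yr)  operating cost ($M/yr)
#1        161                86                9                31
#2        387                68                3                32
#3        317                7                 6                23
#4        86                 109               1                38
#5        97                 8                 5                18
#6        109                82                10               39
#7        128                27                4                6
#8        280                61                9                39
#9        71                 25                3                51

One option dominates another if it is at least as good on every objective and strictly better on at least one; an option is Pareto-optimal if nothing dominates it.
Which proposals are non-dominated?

#1: not dominated.
#2: not dominated.
#3: dominated by #5 (capital cost 97≤317, daily riders 8≥7, build time 5≤6, operating cost 18≤23).
#4: not dominated (best daily riders).
#5: not dominated.
#6: dominated by #4 (capital cost 86≤109, daily riders 109≥82, build time 1≤10, operating cost 38≤39).
#7: not dominated (best operating cost).
#8: dominated by #1 (capital cost 161≤280, daily riders 86≥61, build time 9≤9, operating cost 31≤39).
#9: not dominated (best capital cost).

#1, #2, #4, #5, #7, #9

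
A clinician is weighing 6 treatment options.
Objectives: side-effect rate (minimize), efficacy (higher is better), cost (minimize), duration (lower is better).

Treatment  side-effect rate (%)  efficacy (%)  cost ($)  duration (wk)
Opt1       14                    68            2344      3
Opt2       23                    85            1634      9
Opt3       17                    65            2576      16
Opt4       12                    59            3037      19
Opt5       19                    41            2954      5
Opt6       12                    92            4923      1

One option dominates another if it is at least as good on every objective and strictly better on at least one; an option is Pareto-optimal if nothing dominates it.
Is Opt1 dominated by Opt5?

No

Opt5 vs Opt1: Opt5 is worse on side-effect rate (19 vs 14), so it does not dominate Opt1.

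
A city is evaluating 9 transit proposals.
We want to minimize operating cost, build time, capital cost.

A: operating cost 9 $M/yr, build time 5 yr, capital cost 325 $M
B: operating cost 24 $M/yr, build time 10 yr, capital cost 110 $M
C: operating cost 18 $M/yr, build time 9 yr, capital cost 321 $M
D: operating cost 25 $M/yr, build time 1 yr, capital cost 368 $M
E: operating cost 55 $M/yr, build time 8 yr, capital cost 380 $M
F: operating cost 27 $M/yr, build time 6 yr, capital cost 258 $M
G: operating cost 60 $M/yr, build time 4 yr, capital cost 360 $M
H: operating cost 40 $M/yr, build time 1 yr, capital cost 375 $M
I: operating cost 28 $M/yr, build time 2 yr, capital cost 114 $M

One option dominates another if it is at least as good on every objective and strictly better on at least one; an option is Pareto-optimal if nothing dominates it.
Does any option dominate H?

D vs H: operating cost 25≤40, build time 1≤1, capital cost 368≤375 — D is at least as good on every objective and strictly better on at least one, so D dominates H.

Yes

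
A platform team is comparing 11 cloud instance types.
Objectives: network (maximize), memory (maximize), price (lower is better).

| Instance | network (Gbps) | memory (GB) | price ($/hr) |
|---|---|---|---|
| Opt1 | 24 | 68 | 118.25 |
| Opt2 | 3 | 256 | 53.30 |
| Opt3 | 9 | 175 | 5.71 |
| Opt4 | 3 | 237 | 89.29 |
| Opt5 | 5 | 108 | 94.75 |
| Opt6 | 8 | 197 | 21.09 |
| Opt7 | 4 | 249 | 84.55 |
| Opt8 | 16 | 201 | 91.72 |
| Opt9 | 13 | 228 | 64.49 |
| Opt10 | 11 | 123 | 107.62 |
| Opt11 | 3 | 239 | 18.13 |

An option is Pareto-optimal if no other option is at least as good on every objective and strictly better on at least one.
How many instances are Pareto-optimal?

Opt1: not dominated (best network).
Opt2: not dominated (best memory).
Opt3: not dominated (best price).
Opt4: dominated by Opt2 (network 3≥3, memory 256≥237, price 53.30≤89.29).
Opt5: dominated by Opt3 (network 9≥5, memory 175≥108, price 5.71≤94.75).
Opt6: not dominated.
Opt7: not dominated.
Opt8: not dominated.
Opt9: not dominated.
Opt10: dominated by Opt8 (network 16≥11, memory 201≥123, price 91.72≤107.62).
Opt11: not dominated.
Pareto-optimal: Opt1, Opt2, Opt3, Opt6, Opt7, Opt8, Opt9, Opt11 → 8.

8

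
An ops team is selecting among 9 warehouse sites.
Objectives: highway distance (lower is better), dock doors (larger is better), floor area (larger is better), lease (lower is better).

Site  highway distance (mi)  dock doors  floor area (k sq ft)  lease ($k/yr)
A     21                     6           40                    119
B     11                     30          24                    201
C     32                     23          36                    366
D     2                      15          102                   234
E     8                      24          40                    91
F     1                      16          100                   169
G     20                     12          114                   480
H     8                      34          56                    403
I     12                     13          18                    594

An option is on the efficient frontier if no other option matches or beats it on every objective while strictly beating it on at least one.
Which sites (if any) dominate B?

none

A: worse on highway distance (21 vs 11).
C: worse on highway distance (32 vs 11).
D: worse on dock doors (15 vs 30).
E: worse on dock doors (24 vs 30).
F: worse on dock doors (16 vs 30).
G: worse on highway distance (20 vs 11).
H: worse on lease (403 vs 201).
I: worse on highway distance (12 vs 11).
No option dominates B.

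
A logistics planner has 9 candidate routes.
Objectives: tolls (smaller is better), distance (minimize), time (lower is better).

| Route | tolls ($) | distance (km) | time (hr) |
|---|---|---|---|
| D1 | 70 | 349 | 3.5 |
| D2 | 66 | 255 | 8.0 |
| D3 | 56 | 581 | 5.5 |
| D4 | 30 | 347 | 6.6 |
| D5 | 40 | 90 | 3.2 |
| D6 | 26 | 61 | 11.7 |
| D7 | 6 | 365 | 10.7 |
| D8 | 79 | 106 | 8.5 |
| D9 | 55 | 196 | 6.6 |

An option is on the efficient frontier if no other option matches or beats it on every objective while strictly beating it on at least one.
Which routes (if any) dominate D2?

D5: tolls 40≤66, distance 90≤255, time 3.2≤8.0 — dominates D2.
D9: tolls 55≤66, distance 196≤255, time 6.6≤8.0 — dominates D2.
Others (D1, D3, D4, D6, D7, D8) are each worse than D2 on at least one objective.

D5, D9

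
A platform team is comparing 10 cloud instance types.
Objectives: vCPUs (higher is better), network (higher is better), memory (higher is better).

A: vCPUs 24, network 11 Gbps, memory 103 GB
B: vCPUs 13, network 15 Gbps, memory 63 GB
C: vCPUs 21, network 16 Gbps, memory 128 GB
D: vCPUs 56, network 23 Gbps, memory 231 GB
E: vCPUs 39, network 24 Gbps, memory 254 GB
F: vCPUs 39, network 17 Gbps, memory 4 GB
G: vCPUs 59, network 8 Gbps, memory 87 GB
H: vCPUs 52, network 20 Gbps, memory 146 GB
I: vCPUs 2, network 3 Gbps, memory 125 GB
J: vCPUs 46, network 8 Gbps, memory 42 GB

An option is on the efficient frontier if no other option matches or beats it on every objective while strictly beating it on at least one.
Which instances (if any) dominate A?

D, E, H

D: vCPUs 56≥24, network 23≥11, memory 231≥103 — dominates A.
E: vCPUs 39≥24, network 24≥11, memory 254≥103 — dominates A.
H: vCPUs 52≥24, network 20≥11, memory 146≥103 — dominates A.
Others (B, C, F, G, I, J) are each worse than A on at least one objective.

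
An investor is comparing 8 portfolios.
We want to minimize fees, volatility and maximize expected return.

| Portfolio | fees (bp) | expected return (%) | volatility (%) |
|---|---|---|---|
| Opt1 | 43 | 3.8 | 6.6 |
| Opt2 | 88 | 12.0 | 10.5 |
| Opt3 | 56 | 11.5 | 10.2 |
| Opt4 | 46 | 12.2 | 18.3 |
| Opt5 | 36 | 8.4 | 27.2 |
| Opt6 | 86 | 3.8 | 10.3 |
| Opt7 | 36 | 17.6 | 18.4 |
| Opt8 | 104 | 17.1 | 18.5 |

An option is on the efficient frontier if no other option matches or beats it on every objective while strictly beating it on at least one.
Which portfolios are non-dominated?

Opt1, Opt2, Opt3, Opt4, Opt7

Opt1: not dominated (best volatility).
Opt2: not dominated.
Opt3: not dominated.
Opt4: not dominated.
Opt5: dominated by Opt7 (fees 36≤36, expected return 17.6≥8.4, volatility 18.4≤27.2).
Opt6: dominated by Opt1 (fees 43≤86, expected return 3.8≥3.8, volatility 6.6≤10.3).
Opt7: not dominated (best expected return).
Opt8: dominated by Opt7 (fees 36≤104, expected return 17.6≥17.1, volatility 18.4≤18.5).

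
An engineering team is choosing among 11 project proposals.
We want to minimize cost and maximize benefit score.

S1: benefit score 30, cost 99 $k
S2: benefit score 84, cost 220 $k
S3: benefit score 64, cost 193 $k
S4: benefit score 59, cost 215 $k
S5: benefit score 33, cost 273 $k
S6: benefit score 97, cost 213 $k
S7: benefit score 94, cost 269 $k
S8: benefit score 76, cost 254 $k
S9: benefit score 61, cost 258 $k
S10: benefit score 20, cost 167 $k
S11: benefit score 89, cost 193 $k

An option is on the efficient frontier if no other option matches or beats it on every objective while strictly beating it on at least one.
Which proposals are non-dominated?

S1, S6, S11

S1: not dominated (best cost).
S2: dominated by S6 (benefit score 97≥84, cost 213≤220).
S3: dominated by S11 (benefit score 89≥64, cost 193≤193).
S4: dominated by S3 (benefit score 64≥59, cost 193≤215).
S5: dominated by S2 (benefit score 84≥33, cost 220≤273).
S6: not dominated (best benefit score).
S7: dominated by S6 (benefit score 97≥94, cost 213≤269).
S8: dominated by S2 (benefit score 84≥76, cost 220≤254).
S9: dominated by S2 (benefit score 84≥61, cost 220≤258).
S10: dominated by S1 (benefit score 30≥20, cost 99≤167).
S11: not dominated.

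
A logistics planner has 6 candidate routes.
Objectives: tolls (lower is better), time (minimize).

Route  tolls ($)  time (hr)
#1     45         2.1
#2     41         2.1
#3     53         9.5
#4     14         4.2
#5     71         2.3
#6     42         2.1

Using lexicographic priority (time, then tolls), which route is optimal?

First minimize time: best is 2.1, kept {#1, #2, #6}.
Then minimize tolls: best is 41, kept {#2}.

#2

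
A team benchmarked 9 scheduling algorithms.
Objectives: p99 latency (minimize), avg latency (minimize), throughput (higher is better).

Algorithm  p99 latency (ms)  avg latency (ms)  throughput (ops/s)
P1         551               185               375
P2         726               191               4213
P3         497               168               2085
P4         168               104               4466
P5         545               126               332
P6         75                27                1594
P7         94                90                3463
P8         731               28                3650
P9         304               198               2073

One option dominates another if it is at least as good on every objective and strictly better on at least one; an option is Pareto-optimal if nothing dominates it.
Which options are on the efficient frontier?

P1: dominated by P3 (p99 latency 497≤551, avg latency 168≤185, throughput 2085≥375).
P2: dominated by P4 (p99 latency 168≤726, avg latency 104≤191, throughput 4466≥4213).
P3: dominated by P4 (p99 latency 168≤497, avg latency 104≤168, throughput 4466≥2085).
P4: not dominated (best throughput).
P5: dominated by P4 (p99 latency 168≤545, avg latency 104≤126, throughput 4466≥332).
P6: not dominated (best p99 latency).
P7: not dominated.
P8: not dominated.
P9: dominated by P4 (p99 latency 168≤304, avg latency 104≤198, throughput 4466≥2073).

P4, P6, P7, P8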